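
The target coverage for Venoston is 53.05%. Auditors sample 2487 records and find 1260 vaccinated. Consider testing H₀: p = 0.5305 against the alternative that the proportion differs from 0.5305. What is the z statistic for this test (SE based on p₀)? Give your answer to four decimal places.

z = -2.3848

p̂ = 1260/2487 = 0.5066345.
Standard error under H₀: √(0.5305×0.4695/2487) = 0.0100074.
z = (0.5066345 − 0.5305)/0.0100074 = -0.0238655/0.0100074 = -2.3848.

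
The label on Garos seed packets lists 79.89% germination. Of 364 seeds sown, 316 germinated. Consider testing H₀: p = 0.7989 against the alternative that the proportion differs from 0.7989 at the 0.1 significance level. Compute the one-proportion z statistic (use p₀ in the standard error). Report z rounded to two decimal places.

p̂ = 316/364 ≈ 0.8681.
SE = √(p₀(1−p₀)/n) = √(0.16066/364) = 0.0210.
z = (0.8681 − 0.7989)/0.0210 = 0.0692/0.0210 = 3.30.
p-value = 2·P(Z > 3.295) ≈ 0.0010. With α = 0.1, reject H₀.

z = 3.30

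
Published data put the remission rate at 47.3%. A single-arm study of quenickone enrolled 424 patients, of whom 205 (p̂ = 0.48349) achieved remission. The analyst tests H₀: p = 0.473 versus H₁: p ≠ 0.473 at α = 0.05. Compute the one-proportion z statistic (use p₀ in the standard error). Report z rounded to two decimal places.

z = 0.43

p̂ = 205/424 ≈ 0.4835.
Standard error under H₀: √(0.473×0.527/424) = 0.0242.
z = (0.4835 − 0.473)/0.0242 = 0.0105/0.0242 = 0.43.
p-value = 2·P(Z > 0.433) ≈ 0.6653. With α = 0.05, fail to reject H₀.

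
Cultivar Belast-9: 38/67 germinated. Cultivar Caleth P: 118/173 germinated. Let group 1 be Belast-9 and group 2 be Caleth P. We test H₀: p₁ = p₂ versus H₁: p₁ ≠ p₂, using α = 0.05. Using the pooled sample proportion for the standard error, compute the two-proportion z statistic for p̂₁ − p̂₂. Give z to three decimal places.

p̂₁ = 38/67 = 0.56716, p̂₂ = 118/173 = 0.68208.
Pooled p̂ = (38+118)/(67+173) = 156/240 = 0.65000.
SE = √(0.2275 × 0.0207057) = 0.06863.
z = (0.56716 − 0.68208)/0.06863 = -0.11492/0.06863 = -1.674.
Two-sided p-value ≈ 2·Φ(−1.674) = 0.0941; since p > α = 0.05, fail to reject H₀.

z = -1.674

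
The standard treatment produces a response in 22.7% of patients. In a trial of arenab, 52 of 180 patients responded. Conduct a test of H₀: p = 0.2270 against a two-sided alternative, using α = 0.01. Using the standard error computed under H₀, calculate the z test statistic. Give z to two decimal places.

z = 1.98

p̂ = 52/180 = 0.2889.
Under H₀, SE = √(0.227·0.773/180) = √(0.000974839) = 0.0312.
z = (0.2889 − 0.227)/0.0312 = 0.0619/0.0312 = 1.98.
Two-sided p-value ≈ 2·Φ(−1.982) = 0.0475; since p > α = 0.01, fail to reject H₀.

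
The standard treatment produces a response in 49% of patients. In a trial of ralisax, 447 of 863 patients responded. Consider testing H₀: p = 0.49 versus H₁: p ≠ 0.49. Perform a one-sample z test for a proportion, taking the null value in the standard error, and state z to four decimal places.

p̂ = 447/863 ≈ 0.517961.
Under H₀, SE = √(0.49·0.51/863) = √(0.000289571) = 0.017017.
z = (0.517961 − 0.49)/0.017017 = 0.027961/0.017017 = 1.6431.

z = 1.6431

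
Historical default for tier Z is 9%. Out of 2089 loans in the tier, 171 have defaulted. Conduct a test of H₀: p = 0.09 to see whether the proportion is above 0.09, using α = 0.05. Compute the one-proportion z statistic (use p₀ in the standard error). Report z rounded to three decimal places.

z = -1.300

p̂ = 171/2089 ≈ 0.08186.
Under H₀, SE = √(0.09·0.91/2089) = √(3.92054e-05) = 0.00626.
z = (0.08186 − 0.09)/0.00626 = -0.00814/0.00626 = -1.300.
p-value = P(Z > -1.300) ≈ 0.9033. With α = 0.05, fail to reject H₀.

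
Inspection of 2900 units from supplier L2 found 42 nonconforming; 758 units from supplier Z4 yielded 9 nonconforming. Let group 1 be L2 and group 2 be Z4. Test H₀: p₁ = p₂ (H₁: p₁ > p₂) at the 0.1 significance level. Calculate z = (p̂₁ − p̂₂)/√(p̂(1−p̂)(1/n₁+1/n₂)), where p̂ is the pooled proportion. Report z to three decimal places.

z = 0.546

p̂₁ = 42/2900 = 0.01448, p̂₂ = 9/758 = 0.01187.
Pooled p̂ = (42+9)/(2900+758) = 51/3658 = 0.01394.
SE = √(p̂(1−p̂)(1/n₁+1/n₂)) = √(0.01394·0.98606·0.00166409) = √(2.28773e-05) = 0.00478.
z = (0.01448 − 0.01187)/0.00478 = 0.00261/0.00478 = 0.546.
p-value = P(Z > 0.546) ≈ 0.2927. With α = 0.1, fail to reject H₀.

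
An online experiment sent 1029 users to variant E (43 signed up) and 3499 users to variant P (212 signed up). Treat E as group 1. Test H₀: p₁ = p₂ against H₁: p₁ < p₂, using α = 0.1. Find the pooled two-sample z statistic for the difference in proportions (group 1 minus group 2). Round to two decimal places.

p̂₁ = 43/1029 ≈ 0.04179, p̂₂ = 212/3499 ≈ 0.06059.
Pooled p̂ = (43+212)/(1029+3499) = 255/4528 = 0.05632.
SE = √(p̂(1−p̂)(1/n₁+1/n₂)) = √(0.05632·0.94368·0.00125761) = √(6.68355e-05) = 0.00818.
z = (0.04179 − 0.06059)/0.00818 = -0.01880/0.00818 = -2.30.
p-value = P(Z < -2.300) ≈ 0.0107; since p < α = 0.1, reject H₀.

z = -2.30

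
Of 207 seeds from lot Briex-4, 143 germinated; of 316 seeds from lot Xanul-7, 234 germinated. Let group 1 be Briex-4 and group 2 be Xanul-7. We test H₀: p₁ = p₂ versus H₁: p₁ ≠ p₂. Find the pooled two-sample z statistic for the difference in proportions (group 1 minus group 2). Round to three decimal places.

p̂₁ = 143/207 = 0.69082, p̂₂ = 234/316 = 0.74051.
Pooled p̂ = (143+234)/(207+316) = 377/523 = 0.72084.
SE = √(p̂(1−p̂)(1/n₁+1/n₂)) = √(0.72084·0.27916·0.00799547) = √(0.00160892) = 0.04011.
z = (0.69082 − 0.74051)/0.04011 = -0.04969/0.04011 = -1.239.

z = -1.239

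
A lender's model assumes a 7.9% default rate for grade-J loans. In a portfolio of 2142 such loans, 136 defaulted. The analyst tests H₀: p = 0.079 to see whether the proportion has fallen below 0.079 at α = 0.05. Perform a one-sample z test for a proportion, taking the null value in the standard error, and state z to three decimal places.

p̂ = 136/2142 ≈ 0.063492.
Under H₀, SE = √(0.079·0.921/2142) = √(3.39678e-05) = 0.005828.
z = (0.063492 − 0.079)/0.005828 = -0.015508/0.005828 = -2.661.
p-value = P(Z < -2.661) ≈ 0.0039, so at α = 0.05 we reject H₀.

z = -2.661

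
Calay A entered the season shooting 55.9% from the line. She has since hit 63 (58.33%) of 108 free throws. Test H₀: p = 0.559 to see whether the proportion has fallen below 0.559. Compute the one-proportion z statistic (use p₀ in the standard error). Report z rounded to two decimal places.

z = 0.51

p̂ = 63/108 = 0.5833.
Under H₀, SE = √(0.559·0.441/108) = √(0.00228258) = 0.0478.
z = (0.5833 − 0.559)/0.0478 = 0.0243/0.0478 = 0.51.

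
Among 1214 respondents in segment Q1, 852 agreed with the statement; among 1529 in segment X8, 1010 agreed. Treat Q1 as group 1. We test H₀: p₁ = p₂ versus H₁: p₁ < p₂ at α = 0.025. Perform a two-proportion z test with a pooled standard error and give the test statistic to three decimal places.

z = 2.298

p̂₁ = 852/1214 = 0.70181, p̂₂ = 1010/1529 = 0.66056.
Pooled p̂ = (852+1010)/(1214+1529) = 1862/2743 = 0.67882.
SE = √(p̂(1−p̂)(1/n₁+1/n₂)) = √(0.67882·0.32118·0.00147775) = √(0.000322184) = 0.01795.
z = (0.70181 − 0.66056)/0.01795 = 0.04125/0.01795 = 2.298.
p-value = P(Z < 2.298) ≈ 0.9892; since p > α = 0.025, fail to reject H₀.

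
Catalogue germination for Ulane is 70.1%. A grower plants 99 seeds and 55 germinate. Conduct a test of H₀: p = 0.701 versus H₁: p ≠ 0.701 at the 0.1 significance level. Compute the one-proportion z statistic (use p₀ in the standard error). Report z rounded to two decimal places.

z = -3.16

p̂ = 55/99 = 0.5556.
Standard error under H₀: √(0.701×0.299/99) = 0.0460.
z = (0.5556 − 0.701)/0.0460 = -0.1454/0.0460 = -3.16.
Two-sided p-value ≈ 2·Φ(−3.161) = 0.0016; since p < α = 0.1, reject H₀.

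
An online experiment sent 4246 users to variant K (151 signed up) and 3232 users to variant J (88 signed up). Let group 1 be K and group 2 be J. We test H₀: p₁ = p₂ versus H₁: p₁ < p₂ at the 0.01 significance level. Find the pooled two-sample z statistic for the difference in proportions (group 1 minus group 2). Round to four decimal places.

z = 2.0300

p̂₁ = 151/4246 ≈ 0.035563, p̂₂ = 88/3232 ≈ 0.027228.
Pooled p̂ = (151+88)/(4246+3232) = 239/7478 = 0.031960.
SE = √(0.0309389 × 0.000544922) = 0.004106.
z = (0.035563 − 0.027228)/0.004106 = 0.008335/0.004106 = 2.0300.
p-value = P(Z < 2.030) ≈ 0.9788. With α = 0.01, fail to reject H₀.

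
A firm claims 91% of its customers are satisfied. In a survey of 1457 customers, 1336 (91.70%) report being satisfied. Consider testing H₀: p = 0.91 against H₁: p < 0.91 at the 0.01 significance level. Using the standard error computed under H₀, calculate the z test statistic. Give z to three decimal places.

p̂ = 1336/1457 ≈ 0.91695.
Standard error under H₀: √(0.91×0.09/1457) = 0.00750.
z = (0.91695 − 0.91)/0.00750 = 0.00695/0.00750 = 0.927.
p-value = P(Z < 0.927) ≈ 0.8231. With α = 0.01, fail to reject H₀.

z = 0.927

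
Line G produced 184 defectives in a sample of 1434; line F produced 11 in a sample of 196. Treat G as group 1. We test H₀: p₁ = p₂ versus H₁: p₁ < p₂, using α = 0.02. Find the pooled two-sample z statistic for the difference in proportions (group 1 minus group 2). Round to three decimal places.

p̂₁ = 184/1434 ≈ 0.12831, p̂₂ = 11/196 ≈ 0.05612.
Pooled p̂ = (184+11)/(1434+196) = 195/1630 = 0.11963.
SE = √(p̂(1−p̂)(1/n₁+1/n₂)) = √(0.11963·0.88037·0.00579939) = √(0.000610792) = 0.02471.
z = (0.12831 − 0.05612)/0.02471 = 0.07219/0.02471 = 2.921.
p-value = P(Z < 2.921) ≈ 0.9983; since p > α = 0.02, fail to reject H₀.

z = 2.921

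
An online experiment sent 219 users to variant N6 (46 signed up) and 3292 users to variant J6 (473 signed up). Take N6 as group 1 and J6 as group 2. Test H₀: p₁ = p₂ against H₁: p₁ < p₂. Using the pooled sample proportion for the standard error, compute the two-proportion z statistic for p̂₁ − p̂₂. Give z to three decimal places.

z = 2.679

p̂₁ = 46/219 ≈ 0.21005, p̂₂ = 473/3292 ≈ 0.14368.
Pooled p̂ = (46+473)/(219+3292) = 519/3511 = 0.14782.
SE = √(0.12597 × 0.00486998) = 0.02477.
z = (0.21005 − 0.14368)/0.02477 = 0.06637/0.02477 = 2.679.
p-value = P(Z < 2.679) ≈ 0.9963.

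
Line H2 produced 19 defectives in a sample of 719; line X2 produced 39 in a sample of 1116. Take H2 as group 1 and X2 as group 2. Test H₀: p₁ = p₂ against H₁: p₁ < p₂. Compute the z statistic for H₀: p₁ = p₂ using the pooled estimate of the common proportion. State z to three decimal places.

p̂₁ = 19/719 = 0.02643, p̂₂ = 39/1116 = 0.03495.
Pooled p̂ = (19+39)/(719+1116) = 58/1835 = 0.03161.
SE = √(0.0306086 × 0.00228688) = 0.00837.
z = (0.02643 − 0.03495)/0.00837 = -0.00852/0.00837 = -1.018.
p-value = P(Z < -1.018) ≈ 0.1542.

z = -1.018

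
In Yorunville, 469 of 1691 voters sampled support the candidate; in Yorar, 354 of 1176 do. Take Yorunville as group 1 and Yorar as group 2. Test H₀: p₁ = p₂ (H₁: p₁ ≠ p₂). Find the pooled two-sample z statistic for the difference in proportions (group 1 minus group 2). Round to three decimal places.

z = -1.378

p̂₁ = 469/1691 = 0.27735, p̂₂ = 354/1176 = 0.30102.
Pooled p̂ = (469+354)/(1691+1176) = 823/2867 = 0.28706.
SE = √(0.204656 × 0.00144171) = 0.01718.
z = (0.27735 − 0.30102)/0.01718 = -0.02367/0.01718 = -1.378.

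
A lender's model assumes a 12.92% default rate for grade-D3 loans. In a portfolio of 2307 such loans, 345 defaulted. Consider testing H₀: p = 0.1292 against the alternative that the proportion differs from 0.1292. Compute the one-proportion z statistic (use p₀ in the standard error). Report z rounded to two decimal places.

z = 2.91

p̂ = 345/2307 ≈ 0.14954.
Standard error under H₀: √(0.1292×0.8708/2307) = 0.00698.
z = (0.14954 − 0.1292)/0.00698 = 0.02034/0.00698 = 2.91.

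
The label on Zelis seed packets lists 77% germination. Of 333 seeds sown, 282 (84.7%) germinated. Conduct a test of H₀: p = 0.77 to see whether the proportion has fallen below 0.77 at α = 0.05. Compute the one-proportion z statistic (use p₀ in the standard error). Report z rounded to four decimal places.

z = 3.3323

p̂ = 282/333 = 0.846847.
Standard error under H₀: √(0.77×0.23/333) = 0.023061.
z = (0.846847 − 0.77)/0.023061 = 0.076847/0.023061 = 3.3323.
p-value = P(Z < 3.332) ≈ 0.9996; since p > α = 0.05, fail to reject H₀.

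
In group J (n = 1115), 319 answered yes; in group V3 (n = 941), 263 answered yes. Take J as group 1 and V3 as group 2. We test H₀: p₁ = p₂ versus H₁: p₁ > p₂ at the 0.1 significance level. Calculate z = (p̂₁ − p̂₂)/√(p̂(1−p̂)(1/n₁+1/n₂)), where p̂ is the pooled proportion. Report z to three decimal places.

z = 0.331

p̂₁ = 319/1115 = 0.28610, p̂₂ = 263/941 = 0.27949.
Pooled p̂ = (319+263)/(1115+941) = 582/2056 = 0.28307.
SE = √(0.202943 × 0.00195956) = 0.01994.
z = (0.28610 − 0.27949)/0.01994 = 0.00661/0.01994 = 0.331.
p-value = P(Z > 0.331) ≈ 0.3702. With α = 0.1, fail to reject H₀.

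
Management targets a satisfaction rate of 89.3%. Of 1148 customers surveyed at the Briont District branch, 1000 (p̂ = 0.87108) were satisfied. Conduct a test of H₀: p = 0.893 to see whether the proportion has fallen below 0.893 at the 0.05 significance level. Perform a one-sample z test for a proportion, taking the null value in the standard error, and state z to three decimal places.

p̂ = 1000/1148 = 0.871080.
SE = √(p₀(1−p₀)/n) = √(0.095551/1148) = 0.009123.
z = (0.871080 − 0.893)/0.009123 = -0.021920/0.009123 = -2.403.
p-value = P(Z < -2.403) ≈ 0.0081, so at α = 0.05 we reject H₀.

z = -2.403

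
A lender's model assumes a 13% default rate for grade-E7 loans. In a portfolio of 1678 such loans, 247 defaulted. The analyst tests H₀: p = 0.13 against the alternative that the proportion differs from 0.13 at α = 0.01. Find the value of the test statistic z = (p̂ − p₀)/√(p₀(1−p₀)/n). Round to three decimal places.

p̂ = 247/1678 ≈ 0.14720.
Standard error under H₀: √(0.13×0.87/1678) = 0.00821.
z = (0.14720 − 0.13)/0.00821 = 0.01720/0.00821 = 2.095.
p-value = 2·P(Z > 2.095) ≈ 0.0362. With α = 0.01, fail to reject H₀.

z = 2.095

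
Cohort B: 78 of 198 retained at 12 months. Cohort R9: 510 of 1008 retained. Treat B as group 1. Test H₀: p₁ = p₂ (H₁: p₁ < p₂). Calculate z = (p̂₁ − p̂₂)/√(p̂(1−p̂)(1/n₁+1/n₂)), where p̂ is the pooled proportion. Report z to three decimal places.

z = -2.883

p̂₁ = 78/198 = 0.39394, p̂₂ = 510/1008 = 0.50595.
Pooled p̂ = (78+510)/(198+1008) = 588/1206 = 0.48756.
SE = √(0.249845 × 0.00604257) = 0.03885.
z = (0.39394 − 0.50595)/0.03885 = -0.11201/0.03885 = -2.883.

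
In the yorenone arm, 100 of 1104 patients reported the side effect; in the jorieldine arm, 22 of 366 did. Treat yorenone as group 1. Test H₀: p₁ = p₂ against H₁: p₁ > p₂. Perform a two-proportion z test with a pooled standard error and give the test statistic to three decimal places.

p̂₁ = 100/1104 ≈ 0.09058, p̂₂ = 22/366 ≈ 0.06011.
Pooled p̂ = (100+22)/(1104+366) = 122/1470 = 0.08299.
SE = √(0.0761053 × 0.00363804) = 0.01664.
z = (0.09058 − 0.06011)/0.01664 = 0.03047/0.01664 = 1.831.
p-value = P(Z > 1.831) ≈ 0.0335.

z = 1.831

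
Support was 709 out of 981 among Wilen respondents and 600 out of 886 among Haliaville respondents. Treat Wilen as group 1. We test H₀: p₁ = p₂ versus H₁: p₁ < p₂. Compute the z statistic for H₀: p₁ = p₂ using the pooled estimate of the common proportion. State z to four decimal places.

z = 2.1461

p̂₁ = 709/981 = 0.722732, p̂₂ = 600/886 = 0.677201.
Pooled p̂ = (709+600)/(981+886) = 1309/1867 = 0.701125.
SE = √(0.209549 × 0.00214804) = 0.021216.
z = (0.722732 − 0.677201)/0.021216 = 0.045531/0.021216 = 2.1461.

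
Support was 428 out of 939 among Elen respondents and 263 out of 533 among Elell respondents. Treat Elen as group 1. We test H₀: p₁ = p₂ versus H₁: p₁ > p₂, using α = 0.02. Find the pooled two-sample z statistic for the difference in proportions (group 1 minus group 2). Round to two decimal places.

z = -1.39

p̂₁ = 428/939 ≈ 0.4558, p̂₂ = 263/533 ≈ 0.4934.
Pooled p̂ = (428+263)/(939+533) = 691/1472 = 0.4694.
SE = √(p̂(1−p̂)(1/n₁+1/n₂)) = √(0.4694·0.5306·0.00294114) = √(0.000732535) = 0.0271.
z = (0.4558 − 0.4934)/0.0271 = -0.0376/0.0271 = -1.39.
p-value = P(Z > -1.390) ≈ 0.9178, so at α = 0.02 we fail to reject H₀.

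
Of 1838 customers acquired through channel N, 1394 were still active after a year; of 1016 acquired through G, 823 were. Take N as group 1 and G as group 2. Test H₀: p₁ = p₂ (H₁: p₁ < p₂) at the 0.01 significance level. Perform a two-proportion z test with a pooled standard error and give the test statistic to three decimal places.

p̂₁ = 1394/1838 ≈ 0.75843, p̂₂ = 823/1016 ≈ 0.81004.
Pooled p̂ = (1394+823)/(1838+1016) = 2217/2854 = 0.77680.
SE = √(0.173379 × 0.00152832) = 0.01628.
z = (0.75843 − 0.81004)/0.01628 = -0.05161/0.01628 = -3.170.
p-value = P(Z < -3.170) ≈ 0.0008, so at α = 0.01 we reject H₀.

z = -3.170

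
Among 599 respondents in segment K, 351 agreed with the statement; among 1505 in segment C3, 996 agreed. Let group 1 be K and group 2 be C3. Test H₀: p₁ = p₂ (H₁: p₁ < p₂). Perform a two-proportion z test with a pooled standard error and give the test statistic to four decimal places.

z = -3.2700

p̂₁ = 351/599 = 0.5859766, p̂₂ = 996/1505 = 0.6617940.
Pooled p̂ = (351+996)/(599+1505) = 1347/2104 = 0.6402091.
SE = √(p̂(1−p̂)(1/n₁+1/n₂)) = √(0.6402091·0.3597909·0.0023339) = √(0.000537594) = 0.0231861.
z = (0.5859766 − 0.6617940)/0.0231861 = -0.0758174/0.0231861 = -3.2700.
p-value = P(Z < -3.270) ≈ 0.0005.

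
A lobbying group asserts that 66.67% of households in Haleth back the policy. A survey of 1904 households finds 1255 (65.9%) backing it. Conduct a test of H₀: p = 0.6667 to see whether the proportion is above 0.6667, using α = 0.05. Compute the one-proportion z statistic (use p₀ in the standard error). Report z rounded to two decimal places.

p̂ = 1255/1904 = 0.6591.
SE = √(p₀(1−p₀)/n) = √(0.22221/1904) = 0.0108.
z = (0.6591 − 0.6667)/0.0108 = -0.0076/0.0108 = -0.70.
p-value = P(Z > -0.700) ≈ 0.7580; since p > α = 0.05, fail to reject H₀.

z = -0.70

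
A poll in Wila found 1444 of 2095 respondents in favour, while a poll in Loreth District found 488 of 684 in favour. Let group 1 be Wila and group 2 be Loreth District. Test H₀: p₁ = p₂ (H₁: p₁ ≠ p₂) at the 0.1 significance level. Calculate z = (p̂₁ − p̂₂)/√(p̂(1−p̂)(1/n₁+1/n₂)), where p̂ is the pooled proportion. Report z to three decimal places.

z = -1.193

p̂₁ = 1444/2095 = 0.68926, p̂₂ = 488/684 = 0.71345.
Pooled p̂ = (1444+488)/(2095+684) = 1932/2779 = 0.69521.
SE = √(0.211891 × 0.00193932) = 0.02027.
z = (0.68926 − 0.71345)/0.02027 = -0.02419/0.02027 = -1.193.
p-value = 2·P(Z > 1.193) ≈ 0.2327. With α = 0.1, fail to reject H₀.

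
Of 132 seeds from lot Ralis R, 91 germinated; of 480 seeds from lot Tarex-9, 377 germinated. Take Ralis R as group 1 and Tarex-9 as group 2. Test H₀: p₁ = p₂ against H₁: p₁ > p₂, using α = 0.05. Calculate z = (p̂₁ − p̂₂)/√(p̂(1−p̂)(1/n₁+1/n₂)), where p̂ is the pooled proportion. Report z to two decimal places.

z = -2.30

p̂₁ = 91/132 ≈ 0.6894, p̂₂ = 377/480 ≈ 0.7854.
Pooled p̂ = (91+377)/(132+480) = 468/612 = 0.7647.
SE = √(0.179931 × 0.00965909) = 0.0417.
z = (0.6894 − 0.7854)/0.0417 = -0.0960/0.0417 = -2.30.
p-value = P(Z > -2.303) ≈ 0.9894, so at α = 0.05 we fail to reject H₀.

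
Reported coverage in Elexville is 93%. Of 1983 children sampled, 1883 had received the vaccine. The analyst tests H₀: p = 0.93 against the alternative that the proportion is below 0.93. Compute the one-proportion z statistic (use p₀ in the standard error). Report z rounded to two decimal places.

p̂ = 1883/1983 = 0.94957.
Under H₀, SE = √(0.93·0.07/1983) = √(3.2829e-05) = 0.00573.
z = (0.94957 − 0.93)/0.00573 = 0.01957/0.00573 = 3.42.

z = 3.42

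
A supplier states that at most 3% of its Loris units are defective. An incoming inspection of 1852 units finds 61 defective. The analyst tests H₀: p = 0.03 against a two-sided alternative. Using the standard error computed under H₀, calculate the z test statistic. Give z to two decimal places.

p̂ = 61/1852 = 0.03294.
Under H₀, SE = √(0.03·0.97/1852) = √(1.57127e-05) = 0.00396.
z = (0.03294 − 0.03)/0.00396 = 0.00294/0.00396 = 0.74.
Two-sided p-value ≈ 2·Φ(−0.741) = 0.4587.

z = 0.74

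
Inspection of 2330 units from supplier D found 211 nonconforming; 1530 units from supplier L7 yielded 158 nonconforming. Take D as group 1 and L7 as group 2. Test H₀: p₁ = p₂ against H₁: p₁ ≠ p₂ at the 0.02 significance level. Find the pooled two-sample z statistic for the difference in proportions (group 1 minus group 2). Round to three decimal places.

z = -1.314

p̂₁ = 211/2330 ≈ 0.090558, p̂₂ = 158/1530 ≈ 0.103268.
Pooled p̂ = (211+158)/(2330+1530) = 369/3860 = 0.095596.
SE = √(p̂(1−p̂)(1/n₁+1/n₂)) = √(0.095596·0.904404·0.00108278) = √(9.36142e-05) = 0.009675.
z = (0.090558 − 0.103268)/0.009675 = -0.012710/0.009675 = -1.314.
p-value = 2·P(Z > 1.314) ≈ 0.1890, so at α = 0.02 we fail to reject H₀.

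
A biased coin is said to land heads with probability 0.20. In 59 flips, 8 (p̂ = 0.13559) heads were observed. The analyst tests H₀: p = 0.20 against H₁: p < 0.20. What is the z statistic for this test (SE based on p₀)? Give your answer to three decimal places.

p̂ = 8/59 ≈ 0.13559.
SE = √(p₀(1−p₀)/n) = √(0.16/59) = 0.05208.
z = (0.13559 − 0.2)/0.05208 = -0.06441/0.05208 = -1.237.
p-value = P(Z < -1.237) ≈ 0.1081.

z = -1.237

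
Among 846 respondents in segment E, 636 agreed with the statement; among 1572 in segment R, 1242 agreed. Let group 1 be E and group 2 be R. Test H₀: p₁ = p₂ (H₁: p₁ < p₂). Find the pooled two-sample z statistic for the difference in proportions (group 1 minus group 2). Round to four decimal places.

z = -2.1569

p̂₁ = 636/846 = 0.751773, p̂₂ = 1242/1572 = 0.790076.
Pooled p̂ = (636+1242)/(846+1572) = 1878/2418 = 0.776675.
SE = √(0.173451 × 0.00181817) = 0.017758.
z = (0.751773 − 0.790076)/0.017758 = -0.038303/0.017758 = -2.1569.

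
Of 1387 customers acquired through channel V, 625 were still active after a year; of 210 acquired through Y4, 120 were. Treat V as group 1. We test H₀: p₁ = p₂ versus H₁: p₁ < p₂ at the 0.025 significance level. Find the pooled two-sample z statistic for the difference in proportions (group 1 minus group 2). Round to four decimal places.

z = -3.2706

p̂₁ = 625/1387 = 0.450613, p̂₂ = 120/210 = 0.571429.
Pooled p̂ = (625+120)/(1387+210) = 745/1597 = 0.466500.
SE = √(p̂(1−p̂)(1/n₁+1/n₂)) = √(0.466500·0.533500·0.00548289) = √(0.00136457) = 0.036940.
z = (0.450613 − 0.571429)/0.036940 = -0.120816/0.036940 = -3.2706.
p-value = P(Z < -3.271) ≈ 0.0005; since p < α = 0.025, reject H₀.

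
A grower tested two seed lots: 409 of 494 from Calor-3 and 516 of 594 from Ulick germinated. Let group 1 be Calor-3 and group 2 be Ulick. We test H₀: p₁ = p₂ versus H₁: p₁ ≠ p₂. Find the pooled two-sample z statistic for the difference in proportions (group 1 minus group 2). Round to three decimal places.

p̂₁ = 409/494 ≈ 0.82794, p̂₂ = 516/594 ≈ 0.86869.
Pooled p̂ = (409+516)/(494+594) = 925/1088 = 0.85018.
SE = √(p̂(1−p̂)(1/n₁+1/n₂)) = √(0.85018·0.14982·0.00370779) = √(0.000472266) = 0.02173.
z = (0.82794 − 0.86869)/0.02173 = -0.04075/0.02173 = -1.875.
Two-sided p-value ≈ 2·Φ(−1.875) = 0.0608.

z = -1.875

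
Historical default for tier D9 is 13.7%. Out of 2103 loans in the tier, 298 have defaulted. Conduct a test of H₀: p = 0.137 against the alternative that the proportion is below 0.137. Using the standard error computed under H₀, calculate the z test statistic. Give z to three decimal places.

p̂ = 298/2103 = 0.14170.
SE = √(p₀(1−p₀)/n) = √(0.11823/2103) = 0.00750.
z = (0.14170 − 0.137)/0.00750 = 0.00470/0.00750 = 0.627.
p-value = P(Z < 0.627) ≈ 0.7347.

z = 0.627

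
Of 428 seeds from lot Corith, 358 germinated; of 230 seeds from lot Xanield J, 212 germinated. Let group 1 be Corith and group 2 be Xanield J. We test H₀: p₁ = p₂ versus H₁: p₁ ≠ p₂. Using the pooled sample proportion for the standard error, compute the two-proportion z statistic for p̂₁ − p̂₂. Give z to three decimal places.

z = -3.065

p̂₁ = 358/428 ≈ 0.83645, p̂₂ = 212/230 ≈ 0.92174.
Pooled p̂ = (358+212)/(428+230) = 570/658 = 0.86626.
SE = √(p̂(1−p̂)(1/n₁+1/n₂)) = √(0.86626·0.13374·0.00668427) = √(0.000774391) = 0.02783.
z = (0.83645 − 0.92174)/0.02783 = -0.08529/0.02783 = -3.065.
Two-sided p-value ≈ 2·Φ(−3.065) = 0.0022.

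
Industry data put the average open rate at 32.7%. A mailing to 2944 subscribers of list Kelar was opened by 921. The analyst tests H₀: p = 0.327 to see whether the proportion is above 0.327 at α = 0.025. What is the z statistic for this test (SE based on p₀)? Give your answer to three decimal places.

p̂ = 921/2944 = 0.312840.
Standard error under H₀: √(0.327×0.673/2944) = 0.008646.
z = (0.312840 − 0.327)/0.008646 = -0.014160/0.008646 = -1.638.
p-value = P(Z > -1.638) ≈ 0.9493; since p > α = 0.025, fail to reject H₀.

z = -1.638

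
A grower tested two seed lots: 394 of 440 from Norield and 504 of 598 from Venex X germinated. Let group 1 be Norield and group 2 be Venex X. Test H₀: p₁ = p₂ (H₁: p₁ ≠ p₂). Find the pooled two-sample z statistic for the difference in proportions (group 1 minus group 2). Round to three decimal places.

z = 2.454

p̂₁ = 394/440 = 0.89545, p̂₂ = 504/598 = 0.84281.
Pooled p̂ = (394+504)/(440+598) = 898/1038 = 0.86513.
SE = √(0.116684 × 0.00394497) = 0.02145.
z = (0.89545 − 0.84281)/0.02145 = 0.05264/0.02145 = 2.454.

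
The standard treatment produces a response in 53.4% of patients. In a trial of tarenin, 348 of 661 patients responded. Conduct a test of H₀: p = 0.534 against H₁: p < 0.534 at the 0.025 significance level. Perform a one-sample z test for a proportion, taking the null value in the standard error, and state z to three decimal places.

p̂ = 348/661 ≈ 0.52648.
SE = √(p₀(1−p₀)/n) = √(0.24884/661) = 0.01940.
z = (0.52648 − 0.534)/0.01940 = -0.00752/0.01940 = -0.388.
p-value = P(Z < -0.388) ≈ 0.3491, so at α = 0.025 we fail to reject H₀.

z = -0.388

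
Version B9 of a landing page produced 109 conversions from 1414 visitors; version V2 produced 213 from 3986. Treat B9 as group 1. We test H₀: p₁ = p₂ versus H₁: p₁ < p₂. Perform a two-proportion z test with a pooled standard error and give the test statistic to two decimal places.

p̂₁ = 109/1414 = 0.07709, p̂₂ = 213/3986 = 0.05344.
Pooled p̂ = (109+213)/(1414+3986) = 322/5400 = 0.05963.
SE = √(0.0560739 × 0.000958092) = 0.00733.
z = (0.07709 − 0.05344)/0.00733 = 0.02365/0.00733 = 3.23.

z = 3.23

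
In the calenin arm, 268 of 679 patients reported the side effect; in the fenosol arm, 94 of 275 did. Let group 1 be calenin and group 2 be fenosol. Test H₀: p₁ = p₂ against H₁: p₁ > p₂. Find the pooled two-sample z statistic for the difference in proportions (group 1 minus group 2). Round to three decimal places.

p̂₁ = 268/679 ≈ 0.39470, p̂₂ = 94/275 ≈ 0.34182.
Pooled p̂ = (268+94)/(679+275) = 362/954 = 0.37945.
SE = √(0.235469 × 0.00510912) = 0.03468.
z = (0.39470 − 0.34182)/0.03468 = 0.05288/0.03468 = 1.525.
p-value = P(Z > 1.525) ≈ 0.0637.

z = 1.525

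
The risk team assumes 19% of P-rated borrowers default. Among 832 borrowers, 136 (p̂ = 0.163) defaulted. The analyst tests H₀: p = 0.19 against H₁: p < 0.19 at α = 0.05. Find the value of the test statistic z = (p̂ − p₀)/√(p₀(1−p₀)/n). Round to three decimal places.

z = -1.951

p̂ = 136/832 ≈ 0.16346.
Standard error under H₀: √(0.19×0.81/832) = 0.01360.
z = (0.16346 − 0.19)/0.01360 = -0.02654/0.01360 = -1.951.
p-value = P(Z < -1.951) ≈ 0.0255; since p < α = 0.05, reject H₀.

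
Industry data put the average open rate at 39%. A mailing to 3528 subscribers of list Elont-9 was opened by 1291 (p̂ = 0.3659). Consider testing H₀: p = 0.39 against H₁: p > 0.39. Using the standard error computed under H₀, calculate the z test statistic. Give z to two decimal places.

p̂ = 1291/3528 = 0.36593.
Standard error under H₀: √(0.39×0.61/3528) = 0.00821.
z = (0.36593 − 0.39)/0.00821 = -0.02407/0.00821 = -2.93.

z = -2.93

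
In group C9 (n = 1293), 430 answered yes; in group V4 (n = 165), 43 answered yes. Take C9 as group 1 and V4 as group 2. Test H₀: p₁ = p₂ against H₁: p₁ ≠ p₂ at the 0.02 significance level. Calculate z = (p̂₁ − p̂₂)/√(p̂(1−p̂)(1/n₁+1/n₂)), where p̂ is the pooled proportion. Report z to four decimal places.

z = 1.8592

p̂₁ = 430/1293 ≈ 0.332560, p̂₂ = 43/165 ≈ 0.260606.
Pooled p̂ = (430+43)/(1293+165) = 473/1458 = 0.324417.
SE = √(0.219171 × 0.006834) = 0.038702.
z = (0.332560 − 0.260606)/0.038702 = 0.071954/0.038702 = 1.8592.
p-value = 2·P(Z > 1.859) ≈ 0.0630; since p > α = 0.02, fail to reject H₀.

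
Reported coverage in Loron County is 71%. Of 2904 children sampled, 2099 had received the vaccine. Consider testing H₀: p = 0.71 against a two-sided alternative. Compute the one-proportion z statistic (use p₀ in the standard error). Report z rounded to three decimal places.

z = 1.520

p̂ = 2099/2904 ≈ 0.72280.
SE = √(p₀(1−p₀)/n) = √(0.2059/2904) = 0.00842.
z = (0.72280 − 0.71)/0.00842 = 0.01280/0.00842 = 1.520.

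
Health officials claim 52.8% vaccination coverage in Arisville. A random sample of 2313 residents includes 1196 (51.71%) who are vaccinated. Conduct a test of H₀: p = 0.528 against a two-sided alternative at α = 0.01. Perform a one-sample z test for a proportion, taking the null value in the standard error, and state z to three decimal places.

p̂ = 1196/2313 ≈ 0.51708.
Under H₀, SE = √(0.528·0.472/2313) = √(0.000107746) = 0.01038.
z = (0.51708 − 0.528)/0.01038 = -0.01092/0.01038 = -1.052.
Two-sided p-value ≈ 2·Φ(−1.052) = 0.2927. With α = 0.01, fail to reject H₀.

z = -1.052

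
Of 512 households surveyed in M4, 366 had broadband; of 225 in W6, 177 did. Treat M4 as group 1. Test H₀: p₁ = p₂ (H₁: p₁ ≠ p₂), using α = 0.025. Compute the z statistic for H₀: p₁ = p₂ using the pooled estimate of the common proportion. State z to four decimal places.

p̂₁ = 366/512 = 0.714844, p̂₂ = 177/225 = 0.786667.
Pooled p̂ = (366+177)/(512+225) = 543/737 = 0.736771.
SE = √(p̂(1−p̂)(1/n₁+1/n₂)) = √(0.736771·0.263229·0.00639757) = √(0.00124074) = 0.035224.
z = (0.714844 − 0.786667)/0.035224 = -0.071823/0.035224 = -2.0390.
Two-sided p-value ≈ 2·Φ(−2.039) = 0.0414, so at α = 0.025 we fail to reject H₀.

z = -2.0390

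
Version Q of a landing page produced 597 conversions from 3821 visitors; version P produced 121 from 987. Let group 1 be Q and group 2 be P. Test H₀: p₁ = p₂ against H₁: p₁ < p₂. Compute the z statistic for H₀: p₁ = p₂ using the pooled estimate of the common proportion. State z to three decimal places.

p̂₁ = 597/3821 ≈ 0.156242, p̂₂ = 121/987 ≈ 0.122594.
Pooled p̂ = (597+121)/(3821+987) = 718/4808 = 0.149334.
SE = √(0.127034 × 0.00127488) = 0.012726.
z = (0.156242 − 0.122594)/0.012726 = 0.033648/0.012726 = 2.644.
p-value = P(Z < 2.644) ≈ 0.9959.

z = 2.644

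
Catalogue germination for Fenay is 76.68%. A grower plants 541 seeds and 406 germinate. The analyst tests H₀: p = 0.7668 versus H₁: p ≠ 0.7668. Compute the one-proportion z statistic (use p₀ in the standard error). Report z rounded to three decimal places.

p̂ = 406/541 = 0.75046.
SE = √(p₀(1−p₀)/n) = √(0.17882/541) = 0.01818.
z = (0.75046 − 0.7668)/0.01818 = -0.01634/0.01818 = -0.899.

z = -0.899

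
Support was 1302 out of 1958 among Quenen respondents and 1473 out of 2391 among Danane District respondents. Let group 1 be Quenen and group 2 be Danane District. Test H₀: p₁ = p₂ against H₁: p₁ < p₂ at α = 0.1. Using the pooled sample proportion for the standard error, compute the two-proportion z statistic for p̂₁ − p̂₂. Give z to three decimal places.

p̂₁ = 1302/1958 ≈ 0.664964, p̂₂ = 1473/2391 ≈ 0.616060.
Pooled p̂ = (1302+1473)/(1958+2391) = 2775/4349 = 0.638078.
SE = √(p̂(1−p̂)(1/n₁+1/n₂)) = √(0.638078·0.361922·0.00092896) = √(0.000214529) = 0.014647.
z = (0.664964 − 0.616060)/0.014647 = 0.048904/0.014647 = 3.339.
p-value = P(Z < 3.339) ≈ 0.9996; since p > α = 0.1, fail to reject H₀.

z = 3.339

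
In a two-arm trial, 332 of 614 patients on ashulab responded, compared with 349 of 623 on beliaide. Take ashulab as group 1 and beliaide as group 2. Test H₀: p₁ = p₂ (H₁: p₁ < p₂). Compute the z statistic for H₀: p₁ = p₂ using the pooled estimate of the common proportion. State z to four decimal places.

z = -0.6885

p̂₁ = 332/614 = 0.540717, p̂₂ = 349/623 = 0.560193.
Pooled p̂ = (332+349)/(614+623) = 681/1237 = 0.550525.
SE = √(0.247447 × 0.0032338) = 0.028288.
z = (0.540717 − 0.560193)/0.028288 = -0.019476/0.028288 = -0.6885.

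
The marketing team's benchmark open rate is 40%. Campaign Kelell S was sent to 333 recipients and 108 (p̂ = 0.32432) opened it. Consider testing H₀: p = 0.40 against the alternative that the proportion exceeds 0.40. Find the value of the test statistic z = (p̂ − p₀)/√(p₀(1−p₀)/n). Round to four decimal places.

p̂ = 108/333 = 0.324324.
SE = √(p₀(1−p₀)/n) = √(0.24/333) = 0.026846.
z = (0.324324 − 0.4)/0.026846 = -0.075676/0.026846 = -2.8189.
p-value = P(Z > -2.819) ≈ 0.9976.

z = -2.8189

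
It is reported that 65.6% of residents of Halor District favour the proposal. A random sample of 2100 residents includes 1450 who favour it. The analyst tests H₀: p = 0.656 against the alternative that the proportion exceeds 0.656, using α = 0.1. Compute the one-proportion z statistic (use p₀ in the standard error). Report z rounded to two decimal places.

p̂ = 1450/2100 = 0.690476.
SE = √(p₀(1−p₀)/n) = √(0.22566/2100) = 0.010366.
z = (0.690476 − 0.656)/0.010366 = 0.034476/0.010366 = 3.33.
p-value = P(Z > 3.326) ≈ 0.0004, so at α = 0.1 we reject H₀.

z = 3.33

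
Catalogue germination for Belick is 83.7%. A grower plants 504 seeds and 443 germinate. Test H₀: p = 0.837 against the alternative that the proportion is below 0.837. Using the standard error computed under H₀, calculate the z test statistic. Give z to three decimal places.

p̂ = 443/504 = 0.87897.
Under H₀, SE = √(0.837·0.163/504) = √(0.000270696) = 0.01645.
z = (0.87897 − 0.837)/0.01645 = 0.04197/0.01645 = 2.551.

z = 2.551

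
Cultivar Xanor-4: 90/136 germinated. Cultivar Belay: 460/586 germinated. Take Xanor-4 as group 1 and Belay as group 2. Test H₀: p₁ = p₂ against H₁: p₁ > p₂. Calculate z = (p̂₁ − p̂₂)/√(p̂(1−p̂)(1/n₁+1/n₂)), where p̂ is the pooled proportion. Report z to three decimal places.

p̂₁ = 90/136 = 0.66176, p̂₂ = 460/586 = 0.78498.
Pooled p̂ = (90+460)/(136+586) = 550/722 = 0.76177.
SE = √(0.181475 × 0.00905943) = 0.04055.
z = (0.66176 − 0.78498)/0.04055 = -0.12322/0.04055 = -3.039.
p-value = P(Z > -3.039) ≈ 0.9988.

z = -3.039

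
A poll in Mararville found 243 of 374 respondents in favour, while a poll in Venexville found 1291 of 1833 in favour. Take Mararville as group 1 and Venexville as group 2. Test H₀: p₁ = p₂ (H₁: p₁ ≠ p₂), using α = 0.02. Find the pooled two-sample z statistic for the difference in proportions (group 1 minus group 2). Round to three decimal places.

z = -2.089

p̂₁ = 243/374 ≈ 0.649733, p̂₂ = 1291/1833 ≈ 0.704310.
Pooled p̂ = (243+1291)/(374+1833) = 1534/2207 = 0.695061.
SE = √(p̂(1−p̂)(1/n₁+1/n₂)) = √(0.695061·0.304939·0.00321935) = √(0.000682345) = 0.026122.
z = (0.649733 − 0.704310)/0.026122 = -0.054577/0.026122 = -2.089.
Two-sided p-value ≈ 2·Φ(−2.089) = 0.0367, so at α = 0.02 we fail to reject H₀.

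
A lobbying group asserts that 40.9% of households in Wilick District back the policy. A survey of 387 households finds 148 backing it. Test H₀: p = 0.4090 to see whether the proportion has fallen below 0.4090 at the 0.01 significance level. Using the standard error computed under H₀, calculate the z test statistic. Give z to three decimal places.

p̂ = 148/387 = 0.38243.
Standard error under H₀: √(0.409×0.591/387) = 0.02499.
z = (0.38243 − 0.409)/0.02499 = -0.02657/0.02499 = -1.063.
p-value = P(Z < -1.063) ≈ 0.1438; since p > α = 0.01, fail to reject H₀.

z = -1.063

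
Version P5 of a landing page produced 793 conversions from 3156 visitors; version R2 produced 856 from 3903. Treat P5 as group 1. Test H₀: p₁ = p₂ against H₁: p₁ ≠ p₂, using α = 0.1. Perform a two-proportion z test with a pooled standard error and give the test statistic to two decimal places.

z = 3.15

p̂₁ = 793/3156 = 0.25127, p̂₂ = 856/3903 = 0.21932.
Pooled p̂ = (793+856)/(3156+3903) = 1649/7059 = 0.23360.
SE = √(p̂(1−p̂)(1/n₁+1/n₂)) = √(0.23360·0.76640·0.00057307) = √(0.000102598) = 0.01013.
z = (0.25127 − 0.21932)/0.01013 = 0.03195/0.01013 = 3.15.
Two-sided p-value ≈ 2·Φ(−3.154) = 0.0016; since p < α = 0.1, reject H₀.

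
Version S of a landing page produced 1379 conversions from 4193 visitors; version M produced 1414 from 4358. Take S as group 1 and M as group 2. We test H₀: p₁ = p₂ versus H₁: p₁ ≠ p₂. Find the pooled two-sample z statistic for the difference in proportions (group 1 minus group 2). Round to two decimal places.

p̂₁ = 1379/4193 ≈ 0.3289, p̂₂ = 1414/4358 ≈ 0.3245.
Pooled p̂ = (1379+1414)/(4193+4358) = 2793/8551 = 0.3266.
SE = √(0.219942 × 0.000467956) = 0.0101.
z = (0.3289 − 0.3245)/0.0101 = 0.0044/0.0101 = 0.44.
p-value = 2·P(Z > 0.436) ≈ 0.6630.

z = 0.44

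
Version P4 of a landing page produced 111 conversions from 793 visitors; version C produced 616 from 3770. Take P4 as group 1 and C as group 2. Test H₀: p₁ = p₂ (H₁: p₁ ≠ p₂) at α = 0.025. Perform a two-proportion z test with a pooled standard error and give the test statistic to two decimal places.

z = -1.64

p̂₁ = 111/793 = 0.1400, p̂₂ = 616/3770 = 0.1634.
Pooled p̂ = (111+616)/(793+3770) = 727/4563 = 0.1593.
SE = √(0.133941 × 0.00152629) = 0.0143.
z = (0.1400 − 0.1634)/0.0143 = -0.0234/0.0143 = -1.64.
Two-sided p-value ≈ 2·Φ(−1.638) = 0.1014; since p > α = 0.025, fail to reject H₀.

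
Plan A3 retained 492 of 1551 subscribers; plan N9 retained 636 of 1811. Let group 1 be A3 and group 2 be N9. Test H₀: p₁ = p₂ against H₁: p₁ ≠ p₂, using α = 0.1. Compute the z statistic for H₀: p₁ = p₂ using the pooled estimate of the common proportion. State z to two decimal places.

z = -2.08

p̂₁ = 492/1551 = 0.31721, p̂₂ = 636/1811 = 0.35119.
Pooled p̂ = (492+636)/(1551+1811) = 1128/3362 = 0.33551.
SE = √(p̂(1−p̂)(1/n₁+1/n₂)) = √(0.33551·0.66449·0.00119693) = √(0.000266848) = 0.01634.
z = (0.31721 − 0.35119)/0.01634 = -0.03398/0.01634 = -2.08.
p-value = 2·P(Z > 2.080) ≈ 0.0376; since p < α = 0.1, reject H₀.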